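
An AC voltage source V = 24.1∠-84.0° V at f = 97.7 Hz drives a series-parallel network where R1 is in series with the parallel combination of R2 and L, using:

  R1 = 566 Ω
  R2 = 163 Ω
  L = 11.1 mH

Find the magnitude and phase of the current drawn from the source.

Step 1 — Angular frequency: ω = 2π·f = 2π·97.7 = 613.9 rad/s.
Step 2 — Component impedances:
  R1: Z = R = 566 Ω
  R2: Z = R = 163 Ω
  L: Z = jωL = j·613.9·0.0111 = 0 + j6.814 Ω
Step 3 — Parallel branch: R2 || L = 1/(1/R2 + 1/L) = 0.2843 + j6.802 Ω.
Step 4 — Series with R1: Z_total = R1 + (R2 || L) = 566.3 + j6.802 Ω = 566.3∠0.7° Ω.
Step 5 — Source phasor: V = 24.1∠-84.0° V = 2.519 - j23.97 V.
Step 6 — Ohm's law: I = V / Z_total = (2.519 - j23.97) / (566.3 + j6.802) = 0.00394 - j0.04237 A.
Step 7 — Convert to polar: |I| = 0.04256 A, ∠I = -84.7°.

I = 0.04256∠-84.7° A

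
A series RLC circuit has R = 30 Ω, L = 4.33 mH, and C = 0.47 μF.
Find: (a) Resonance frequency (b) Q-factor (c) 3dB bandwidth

Step 1 — Resonance condition Im(Z)=0 gives ω₀ = 1/√(LC).
Step 2 — ω₀ = 1/√(0.00433·4.7e-07) = 2.217e+04 rad/s.
Step 3 — f₀ = ω₀/(2π) = 3528 Hz.
Step 4 — Series Q: Q = ω₀L/R = 2.217e+04·0.00433/30 = 3.199.
Step 5 — 3dB bandwidth: Δω = ω₀/Q = 6928 rad/s; BW = Δω/(2π) = 1103 Hz.

(a) f₀ = 3528 Hz  (b) Q = 3.199  (c) BW = 1103 Hz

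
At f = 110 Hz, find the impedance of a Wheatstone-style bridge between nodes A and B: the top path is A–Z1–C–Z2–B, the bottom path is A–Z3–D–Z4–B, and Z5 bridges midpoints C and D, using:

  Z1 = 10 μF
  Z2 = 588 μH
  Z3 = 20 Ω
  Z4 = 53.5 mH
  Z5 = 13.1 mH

Step 1 — Angular frequency: ω = 2π·f = 2π·110 = 691.2 rad/s.
Step 2 — Component impedances:
  Z1: Z = 1/(jωC) = -j/(ω·C) = 0 - j144.7 Ω
  Z2: Z = jωL = j·691.2·0.000588 = 0 + j0.4064 Ω
  Z3: Z = R = 20 Ω
  Z4: Z = jωL = j·691.2·0.0535 = 0 + j36.98 Ω
  Z5: Z = jωL = j·691.2·0.0131 = 0 + j9.054 Ω
Step 3 — Bridge requires nodal analysis (the Z5 bridge couples midpoints C and D, so the two paths cannot be reduced to a simple series/parallel combination). Setting node B to ground and injecting 1 A at node A, the 3-node admittance system at A, C, D solves to V_A = Z_AB = 21.69 + j4.754 Ω = 22.21∠12.4° Ω.

Z = 21.69 + j4.754 Ω = 22.21∠12.4° Ω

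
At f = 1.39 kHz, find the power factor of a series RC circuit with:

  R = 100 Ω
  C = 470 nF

Step 1 — Angular frequency: ω = 2π·f = 2π·1390 = 8734 rad/s.
Step 2 — Component impedances:
  R: Z = R = 100 Ω
  C: Z = 1/(jωC) = -j/(ω·C) = 0 - j243.6 Ω
Step 3 — Series combination: Z_total = R + C = 100 - j243.6 Ω = 263.3∠-67.7° Ω.
Step 4 — Power factor: PF = cos(φ) = Re(Z)/|Z| = 100/263.34 = 0.3797.
Step 5 — Type: Im(Z) = -243.6 ⇒ leading (phase φ = -67.7°).

PF = 0.3797 (leading, φ = -67.7°)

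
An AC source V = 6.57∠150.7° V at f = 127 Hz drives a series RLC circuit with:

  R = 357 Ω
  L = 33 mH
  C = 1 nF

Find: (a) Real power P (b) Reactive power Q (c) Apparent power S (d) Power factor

Step 1 — Angular frequency: ω = 2π·f = 2π·127 = 798 rad/s.
Step 2 — Component impedances:
  R: Z = R = 357 Ω
  L: Z = jωL = j·798·0.033 = 0 + j26.33 Ω
  C: Z = 1/(jωC) = -j/(ω·C) = 0 - j1.253e+06 Ω
Step 3 — Series combination: Z_total = R + L + C = 357 - j1.253e+06 Ω = 1.253e+06∠-90.0° Ω.
Step 4 — Source phasor: V = 6.57∠150.7° V = -5.729 + j3.215 V.
Step 5 — Current: I = V / Z = -2.567e-06 - j4.571e-06 A = 5.243e-06∠-119.3° A.
Step 6 — Complex power: S = V·I* = 9.813e-09 - j3.444e-05 VA.
Step 7 — Real power: P = Re(S) = 9.813e-09 W.
Step 8 — Reactive power: Q = Im(S) = -3.444e-05 VAR.
Step 9 — Apparent power: |S| = 3.444e-05 VA.
Step 10 — Power factor: PF = P/|S| = 0.0002849 (leading).

(a) P = 9.813e-09 W  (b) Q = -3.444e-05 VAR  (c) S = 3.444e-05 VA  (d) PF = 0.0002849 (leading)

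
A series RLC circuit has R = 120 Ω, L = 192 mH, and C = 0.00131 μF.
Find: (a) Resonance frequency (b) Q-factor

Step 1 — Resonance condition Im(Z)=0 gives ω₀ = 1/√(LC).
Step 2 — ω₀ = 1/√(0.192·1.31e-09) = 6.305e+04 rad/s.
Step 3 — f₀ = ω₀/(2π) = 1.004e+04 Hz.
Step 4 — Series Q: Q = ω₀L/R = 6.305e+04·0.192/120 = 100.9.

(a) f₀ = 1.004e+04 Hz  (b) Q = 100.9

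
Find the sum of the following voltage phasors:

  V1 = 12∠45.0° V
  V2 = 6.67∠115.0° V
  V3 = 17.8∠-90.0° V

Step 1 — Convert each phasor to rectangular form:
  V1 = 12·(cos(45.0°) + j·sin(45.0°)) = 8.485 + j8.485 V
  V2 = 6.67·(cos(115.0°) + j·sin(115.0°)) = -2.819 + j6.045 V
  V3 = 17.8·(cos(-90.0°) + j·sin(-90.0°)) = 0 - j17.8 V
Step 2 — Sum components: V_total = 5.666 - j3.27 V.
Step 3 — Convert to polar: |V_total| = 6.542 V, ∠V_total = -30.0°.

V_total = 6.542∠-30.0° V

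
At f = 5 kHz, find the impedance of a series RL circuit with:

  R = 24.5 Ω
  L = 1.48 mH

Step 1 — Angular frequency: ω = 2π·f = 2π·5000 = 3.142e+04 rad/s.
Step 2 — Component impedances:
  R: Z = R = 24.5 Ω
  L: Z = jωL = j·3.142e+04·0.00148 = 0 + j46.5 Ω
Step 3 — Series combination: Z_total = R + L = 24.5 + j46.5 Ω = 52.56∠62.2° Ω.

Z = 24.5 + j46.5 Ω = 52.56∠62.2° Ω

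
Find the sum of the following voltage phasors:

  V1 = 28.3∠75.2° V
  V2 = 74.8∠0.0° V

Step 1 — Convert each phasor to rectangular form:
  V1 = 28.3·(cos(75.2°) + j·sin(75.2°)) = 7.229 + j27.36 V
  V2 = 74.8·(cos(0.0°) + j·sin(0.0°)) = 74.8 V
Step 2 — Sum components: V_total = 82.03 + j27.36 V.
Step 3 — Convert to polar: |V_total| = 86.47 V, ∠V_total = 18.4°.

V_total = 86.47∠18.4° V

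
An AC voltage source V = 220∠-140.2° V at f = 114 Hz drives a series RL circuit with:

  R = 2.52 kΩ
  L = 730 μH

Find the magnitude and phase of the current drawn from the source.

Step 1 — Angular frequency: ω = 2π·f = 2π·114 = 716.3 rad/s.
Step 2 — Component impedances:
  R: Z = R = 2520 Ω
  L: Z = jωL = j·716.3·0.00073 = 0 + j0.5229 Ω
Step 3 — Series combination: Z_total = R + L = 2520 + j0.5229 Ω = 2520∠0.0° Ω.
Step 4 — Source phasor: V = 220∠-140.2° V = -169 - j140.8 V.
Step 5 — Ohm's law: I = V / Z_total = (-169 - j140.8) / (2520 + j0.5229) = -0.06708 - j0.05587 A.
Step 6 — Convert to polar: |I| = 0.0873 A, ∠I = -140.2°.

I = 0.0873∠-140.2° A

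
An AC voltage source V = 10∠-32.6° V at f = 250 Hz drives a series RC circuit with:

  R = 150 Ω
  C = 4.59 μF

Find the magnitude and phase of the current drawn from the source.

Step 1 — Angular frequency: ω = 2π·f = 2π·250 = 1571 rad/s.
Step 2 — Component impedances:
  R: Z = R = 150 Ω
  C: Z = 1/(jωC) = -j/(ω·C) = 0 - j138.7 Ω
Step 3 — Series combination: Z_total = R + C = 150 - j138.7 Ω = 204.3∠-42.8° Ω.
Step 4 — Source phasor: V = 10∠-32.6° V = 8.425 - j5.388 V.
Step 5 — Ohm's law: I = V / Z_total = (8.425 - j5.388) / (150 - j138.7) = 0.04818 + j0.008633 A.
Step 6 — Convert to polar: |I| = 0.04895 A, ∠I = 10.2°.

I = 0.04895∠10.2° A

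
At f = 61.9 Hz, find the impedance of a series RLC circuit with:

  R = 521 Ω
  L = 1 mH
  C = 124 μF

Step 1 — Angular frequency: ω = 2π·f = 2π·61.9 = 388.9 rad/s.
Step 2 — Component impedances:
  R: Z = R = 521 Ω
  L: Z = jωL = j·388.9·0.001 = 0 + j0.3889 Ω
  C: Z = 1/(jωC) = -j/(ω·C) = 0 - j20.74 Ω
Step 3 — Series combination: Z_total = R + L + C = 521 - j20.35 Ω = 521.4∠-2.2° Ω.

Z = 521 - j20.35 Ω = 521.4∠-2.2° Ω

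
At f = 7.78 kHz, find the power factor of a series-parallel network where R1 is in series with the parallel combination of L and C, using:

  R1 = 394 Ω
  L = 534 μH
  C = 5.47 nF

Step 1 — Angular frequency: ω = 2π·f = 2π·7780 = 4.888e+04 rad/s.
Step 2 — Component impedances:
  R1: Z = R = 394 Ω
  L: Z = jωL = j·4.888e+04·0.000534 = 0 + j26.1 Ω
  C: Z = 1/(jωC) = -j/(ω·C) = 0 - j3740 Ω
Step 3 — Parallel branch: L || C = 1/(1/L + 1/C) = 0 + j26.29 Ω.
Step 4 — Series with R1: Z_total = R1 + (L || C) = 394 + j26.29 Ω = 394.9∠3.8° Ω.
Step 5 — Power factor: PF = cos(φ) = Re(Z)/|Z| = 394/394.88 = 0.9978.
Step 6 — Type: Im(Z) = 26.29 ⇒ lagging (phase φ = 3.8°).

PF = 0.9978 (lagging, φ = 3.8°)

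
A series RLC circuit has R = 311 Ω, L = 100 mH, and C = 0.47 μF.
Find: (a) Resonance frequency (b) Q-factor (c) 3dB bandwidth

Step 1 — Resonance: ω₀ = 1/√(LC) = 1/√(0.1·4.7e-07) = 4613 rad/s.
Step 2 — f₀ = ω₀/(2π) = 734.1 Hz.
Step 3 — Series Q: Q = ω₀L/R = 4613·0.1/311 = 1.483.
Step 4 — Bandwidth: Δω = ω₀/Q = 3110 rad/s; BW = Δω/(2π) = 495 Hz.

(a) f₀ = 734.1 Hz  (b) Q = 1.483  (c) BW = 495 Hz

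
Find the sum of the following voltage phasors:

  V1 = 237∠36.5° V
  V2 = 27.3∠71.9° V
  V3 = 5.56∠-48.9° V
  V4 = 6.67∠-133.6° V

Step 1 — Convert each phasor to rectangular form:
  V1 = 237·(cos(36.5°) + j·sin(36.5°)) = 190.5 + j141 V
  V2 = 27.3·(cos(71.9°) + j·sin(71.9°)) = 8.481 + j25.95 V
  V3 = 5.56·(cos(-48.9°) + j·sin(-48.9°)) = 3.655 - j4.19 V
  V4 = 6.67·(cos(-133.6°) + j·sin(-133.6°)) = -4.6 - j4.83 V
Step 2 — Sum components: V_total = 198.1 + j157.9 V.
Step 3 — Convert to polar: |V_total| = 253.3 V, ∠V_total = 38.6°.

V_total = 253.3∠38.6° V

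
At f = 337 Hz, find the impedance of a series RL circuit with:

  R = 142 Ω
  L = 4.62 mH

Step 1 — Angular frequency: ω = 2π·f = 2π·337 = 2117 rad/s.
Step 2 — Component impedances:
  R: Z = R = 142 Ω
  L: Z = jωL = j·2117·0.00462 = 0 + j9.783 Ω
Step 3 — Series combination: Z_total = R + L = 142 + j9.783 Ω = 142.3∠3.9° Ω.

Z = 142 + j9.783 Ω = 142.3∠3.9° Ω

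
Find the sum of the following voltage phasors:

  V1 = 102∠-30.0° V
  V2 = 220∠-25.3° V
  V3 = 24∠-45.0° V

Step 1 — Convert each phasor to rectangular form:
  V1 = 102·(cos(-30.0°) + j·sin(-30.0°)) = 88.33 - j51 V
  V2 = 220·(cos(-25.3°) + j·sin(-25.3°)) = 198.9 - j94.02 V
  V3 = 24·(cos(-45.0°) + j·sin(-45.0°)) = 16.97 - j16.97 V
Step 2 — Sum components: V_total = 304.2 - j162 V.
Step 3 — Convert to polar: |V_total| = 344.6 V, ∠V_total = -28.0°.

V_total = 344.6∠-28.0° V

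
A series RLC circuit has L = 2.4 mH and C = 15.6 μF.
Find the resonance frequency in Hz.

Step 1 — Resonance condition Im(Z)=0 gives ω₀ = 1/√(LC).
Step 2 — ω₀ = 1/√(0.0024·1.56e-05) = 5168 rad/s.
Step 3 — f₀ = ω₀/(2π) = 822.5 Hz.

f₀ = 822.5 Hz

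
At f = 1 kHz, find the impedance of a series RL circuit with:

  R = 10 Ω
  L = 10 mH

Step 1 — Angular frequency: ω = 2π·f = 2π·1000 = 6283 rad/s.
Step 2 — Component impedances:
  R: Z = R = 10 Ω
  L: Z = jωL = j·6283·0.01 = 0 + j62.83 Ω
Step 3 — Series combination: Z_total = R + L = 10 + j62.83 Ω = 63.62∠81.0° Ω.

Z = 10 + j62.83 Ω = 63.62∠81.0° Ω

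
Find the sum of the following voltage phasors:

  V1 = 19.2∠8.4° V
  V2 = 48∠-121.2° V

Step 1 — Convert each phasor to rectangular form:
  V1 = 19.2·(cos(8.4°) + j·sin(8.4°)) = 18.99 + j2.805 V
  V2 = 48·(cos(-121.2°) + j·sin(-121.2°)) = -24.87 - j41.06 V
Step 2 — Sum components: V_total = -5.871 - j38.25 V.
Step 3 — Convert to polar: |V_total| = 38.7 V, ∠V_total = -98.7°.

V_total = 38.7∠-98.7° V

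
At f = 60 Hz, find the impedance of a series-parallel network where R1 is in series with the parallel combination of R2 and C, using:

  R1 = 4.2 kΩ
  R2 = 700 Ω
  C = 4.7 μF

Step 1 — Angular frequency: ω = 2π·f = 2π·60 = 377 rad/s.
Step 2 — Component impedances:
  R1: Z = R = 4200 Ω
  R2: Z = R = 700 Ω
  C: Z = 1/(jωC) = -j/(ω·C) = 0 - j564.4 Ω
Step 3 — Parallel branch: R2 || C = 1/(1/R2 + 1/C) = 275.8 - j342 Ω.
Step 4 — Series with R1: Z_total = R1 + (R2 || C) = 4476 - j342 Ω = 4489∠-4.4° Ω.

Z = 4476 - j342 Ω = 4489∠-4.4° Ω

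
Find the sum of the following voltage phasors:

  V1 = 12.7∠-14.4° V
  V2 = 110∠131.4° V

Step 1 — Convert each phasor to rectangular form:
  V1 = 12.7·(cos(-14.4°) + j·sin(-14.4°)) = 12.3 - j3.158 V
  V2 = 110·(cos(131.4°) + j·sin(131.4°)) = -72.74 + j82.51 V
Step 2 — Sum components: V_total = -60.44 + j79.35 V.
Step 3 — Convert to polar: |V_total| = 99.75 V, ∠V_total = 127.3°.

V_total = 99.75∠127.3° V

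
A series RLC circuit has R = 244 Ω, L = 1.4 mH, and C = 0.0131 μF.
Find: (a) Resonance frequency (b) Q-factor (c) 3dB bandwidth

Step 1 — Resonance: ω₀ = 1/√(LC) = 1/√(0.0014·1.31e-08) = 2.335e+05 rad/s.
Step 2 — f₀ = ω₀/(2π) = 3.716e+04 Hz.
Step 3 — Series Q: Q = ω₀L/R = 2.335e+05·0.0014/244 = 1.34.
Step 4 — Bandwidth: Δω = ω₀/Q = 1.743e+05 rad/s; BW = Δω/(2π) = 2.774e+04 Hz.

(a) f₀ = 3.716e+04 Hz  (b) Q = 1.34  (c) BW = 2.774e+04 Hz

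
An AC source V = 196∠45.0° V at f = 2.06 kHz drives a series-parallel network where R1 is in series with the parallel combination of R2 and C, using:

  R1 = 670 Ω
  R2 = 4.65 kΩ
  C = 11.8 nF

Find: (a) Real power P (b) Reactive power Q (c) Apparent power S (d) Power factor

Step 1 — Angular frequency: ω = 2π·f = 2π·2060 = 1.294e+04 rad/s.
Step 2 — Component impedances:
  R1: Z = R = 670 Ω
  R2: Z = R = 4650 Ω
  C: Z = 1/(jωC) = -j/(ω·C) = 0 - j6547 Ω
Step 3 — Parallel branch: R2 || C = 1/(1/R2 + 1/C) = 3091 - j2195 Ω.
Step 4 — Series with R1: Z_total = R1 + (R2 || C) = 3761 - j2195 Ω = 4355∠-30.3° Ω.
Step 5 — Source phasor: V = 196∠45.0° V = 138.6 + j138.6 V.
Step 6 — Current: I = V / Z = 0.01144 + j0.04353 A = 0.04501∠75.3° A.
Step 7 — Complex power: S = V·I* = 7.619 - j4.447 VA.
Step 8 — Real power: P = Re(S) = 7.619 W.
Step 9 — Reactive power: Q = Im(S) = -4.447 VAR.
Step 10 — Apparent power: |S| = 8.822 VA.
Step 11 — Power factor: PF = P/|S| = 0.8636 (leading).

(a) P = 7.619 W  (b) Q = -4.447 VAR  (c) S = 8.822 VA  (d) PF = 0.8636 (leading)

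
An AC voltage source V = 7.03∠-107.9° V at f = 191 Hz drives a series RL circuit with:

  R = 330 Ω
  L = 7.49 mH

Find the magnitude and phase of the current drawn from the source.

Step 1 — Angular frequency: ω = 2π·f = 2π·191 = 1200 rad/s.
Step 2 — Component impedances:
  R: Z = R = 330 Ω
  L: Z = jωL = j·1200·0.00749 = 0 + j8.989 Ω
Step 3 — Series combination: Z_total = R + L = 330 + j8.989 Ω = 330.1∠1.6° Ω.
Step 4 — Source phasor: V = 7.03∠-107.9° V = -2.161 - j6.69 V.
Step 5 — Ohm's law: I = V / Z_total = (-2.161 - j6.69) / (330 + j8.989) = -0.007095 - j0.02008 A.
Step 6 — Convert to polar: |I| = 0.0213 A, ∠I = -109.5°.

I = 0.0213∠-109.5° A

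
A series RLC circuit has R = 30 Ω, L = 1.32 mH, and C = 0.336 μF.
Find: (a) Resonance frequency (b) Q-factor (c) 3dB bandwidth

Step 1 — Resonance condition Im(Z)=0 gives ω₀ = 1/√(LC).
Step 2 — ω₀ = 1/√(0.00132·3.36e-07) = 4.748e+04 rad/s.
Step 3 — f₀ = ω₀/(2π) = 7557 Hz.
Step 4 — Series Q: Q = ω₀L/R = 4.748e+04·0.00132/30 = 2.089.
Step 5 — 3dB bandwidth: Δω = ω₀/Q = 2.273e+04 rad/s; BW = Δω/(2π) = 3617 Hz.

(a) f₀ = 7557 Hz  (b) Q = 2.089  (c) BW = 3617 Hz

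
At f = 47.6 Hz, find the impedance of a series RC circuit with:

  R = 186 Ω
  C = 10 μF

Step 1 — Angular frequency: ω = 2π·f = 2π·47.6 = 299.1 rad/s.
Step 2 — Component impedances:
  R: Z = R = 186 Ω
  C: Z = 1/(jωC) = -j/(ω·C) = 0 - j334.4 Ω
Step 3 — Series combination: Z_total = R + C = 186 - j334.4 Ω = 382.6∠-60.9° Ω.

Z = 186 - j334.4 Ω = 382.6∠-60.9° Ω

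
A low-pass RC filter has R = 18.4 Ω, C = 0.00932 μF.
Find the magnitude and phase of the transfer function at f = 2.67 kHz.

Step 1 — Angular frequency: ω = 2π·2670 = 1.678e+04 rad/s.
Step 2 — Transfer function: H(jω) = 1/(1 + jωRC).
Step 3 — Denominator: 1 + jωRC = 1 + j·1.678e+04·18.4·9.32e-09 = 1 + j0.002877.
Step 4 — H = 1 - j0.002877.
Step 5 — Magnitude: |H| = 1 (-0.0 dB); phase: φ = -0.2°.

|H| = 1 (-0.0 dB), φ = -0.2°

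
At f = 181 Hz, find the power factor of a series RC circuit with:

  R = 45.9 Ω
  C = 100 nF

Step 1 — Angular frequency: ω = 2π·f = 2π·181 = 1137 rad/s.
Step 2 — Component impedances:
  R: Z = R = 45.9 Ω
  C: Z = 1/(jωC) = -j/(ω·C) = 0 - j8793 Ω
Step 3 — Series combination: Z_total = R + C = 45.9 - j8793 Ω = 8793∠-89.7° Ω.
Step 4 — Power factor: PF = cos(φ) = Re(Z)/|Z| = 45.9/8793 = 0.00522.
Step 5 — Type: Im(Z) = -8793 ⇒ leading (phase φ = -89.7°).

PF = 0.00522 (leading, φ = -89.7°)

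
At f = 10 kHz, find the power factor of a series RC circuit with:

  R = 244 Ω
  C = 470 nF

Step 1 — Angular frequency: ω = 2π·f = 2π·1e+04 = 6.283e+04 rad/s.
Step 2 — Component impedances:
  R: Z = R = 244 Ω
  C: Z = 1/(jωC) = -j/(ω·C) = 0 - j33.86 Ω
Step 3 — Series combination: Z_total = R + C = 244 - j33.86 Ω = 246.3∠-7.9° Ω.
Step 4 — Power factor: PF = cos(φ) = Re(Z)/|Z| = 244/246.34 = 0.9905.
Step 5 — Type: Im(Z) = -33.86 ⇒ leading (phase φ = -7.9°).

PF = 0.9905 (leading, φ = -7.9°)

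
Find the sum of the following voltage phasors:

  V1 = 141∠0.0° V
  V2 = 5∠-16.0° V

Step 1 — Convert each phasor to rectangular form:
  V1 = 141·(cos(0.0°) + j·sin(0.0°)) = 141 V
  V2 = 5·(cos(-16.0°) + j·sin(-16.0°)) = 4.806 - j1.378 V
Step 2 — Sum components: V_total = 145.8 - j1.378 V.
Step 3 — Convert to polar: |V_total| = 145.8 V, ∠V_total = -0.5°.

V_total = 145.8∠-0.5° V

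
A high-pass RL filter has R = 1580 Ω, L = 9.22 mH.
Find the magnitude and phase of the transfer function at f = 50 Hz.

Step 1 — Angular frequency: ω = 2π·50 = 314.2 rad/s.
Step 2 — Transfer function: H(jω) = jωL/(R + jωL).
Step 3 — Numerator jωL = j·2.897; denominator R + jωL = 1580 + j2.897.
Step 4 — H = 3.361e-06 + j0.001833.
Step 5 — Magnitude: |H| = 0.001833 (-54.7 dB); phase: φ = 89.9°.

|H| = 0.001833 (-54.7 dB), φ = 89.9°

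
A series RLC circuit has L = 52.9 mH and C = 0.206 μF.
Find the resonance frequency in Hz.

Step 1 — Resonance condition Im(Z)=0 gives ω₀ = 1/√(LC).
Step 2 — ω₀ = 1/√(0.0529·2.06e-07) = 9579 rad/s.
Step 3 — f₀ = ω₀/(2π) = 1525 Hz.

f₀ = 1525 Hz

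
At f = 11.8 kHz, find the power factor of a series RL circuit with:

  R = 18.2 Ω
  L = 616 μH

Step 1 — Angular frequency: ω = 2π·f = 2π·1.18e+04 = 7.414e+04 rad/s.
Step 2 — Component impedances:
  R: Z = R = 18.2 Ω
  L: Z = jωL = j·7.414e+04·0.000616 = 0 + j45.67 Ω
Step 3 — Series combination: Z_total = R + L = 18.2 + j45.67 Ω = 49.16∠68.3° Ω.
Step 4 — Power factor: PF = cos(φ) = Re(Z)/|Z| = 18.2/49.16 = 0.3702.
Step 5 — Type: Im(Z) = 45.67 ⇒ lagging (phase φ = 68.3°).

PF = 0.3702 (lagging, φ = 68.3°)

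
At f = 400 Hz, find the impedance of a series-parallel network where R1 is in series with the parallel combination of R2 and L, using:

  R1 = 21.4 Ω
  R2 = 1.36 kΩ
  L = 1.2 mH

Step 1 — Angular frequency: ω = 2π·f = 2π·400 = 2513 rad/s.
Step 2 — Component impedances:
  R1: Z = R = 21.4 Ω
  R2: Z = R = 1360 Ω
  L: Z = jωL = j·2513·0.0012 = 0 + j3.016 Ω
Step 3 — Parallel branch: R2 || L = 1/(1/R2 + 1/L) = 0.006688 + j3.016 Ω.
Step 4 — Series with R1: Z_total = R1 + (R2 || L) = 21.41 + j3.016 Ω = 21.62∠8.0° Ω.

Z = 21.41 + j3.016 Ω = 21.62∠8.0° Ω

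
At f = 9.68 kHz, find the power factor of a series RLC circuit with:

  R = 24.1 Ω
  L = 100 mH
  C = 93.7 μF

Step 1 — Angular frequency: ω = 2π·f = 2π·9680 = 6.082e+04 rad/s.
Step 2 — Component impedances:
  R: Z = R = 24.1 Ω
  L: Z = jωL = j·6.082e+04·0.1 = 0 + j6082 Ω
  C: Z = 1/(jωC) = -j/(ω·C) = 0 - j0.1755 Ω
Step 3 — Series combination: Z_total = R + L + C = 24.1 + j6082 Ω = 6082∠89.8° Ω.
Step 4 — Power factor: PF = cos(φ) = Re(Z)/|Z| = 24.1/6082 = 0.003963.
Step 5 — Type: Im(Z) = 6082 ⇒ lagging (phase φ = 89.8°).

PF = 0.003963 (lagging, φ = 89.8°)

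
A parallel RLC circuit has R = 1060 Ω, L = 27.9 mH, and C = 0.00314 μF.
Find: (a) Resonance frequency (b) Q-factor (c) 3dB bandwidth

Step 1 — Resonance: ω₀ = 1/√(LC) = 1/√(0.0279·3.14e-09) = 1.068e+05 rad/s.
Step 2 — f₀ = ω₀/(2π) = 1.7e+04 Hz.
Step 3 — Parallel Q: Q = R/(ω₀L) = 1060/(1.068e+05·0.0279) = 0.3556.
Step 4 — Bandwidth: Δω = ω₀/Q = 3.004e+05 rad/s; BW = Δω/(2π) = 4.782e+04 Hz.

(a) f₀ = 1.7e+04 Hz  (b) Q = 0.3556  (c) BW = 4.782e+04 Hz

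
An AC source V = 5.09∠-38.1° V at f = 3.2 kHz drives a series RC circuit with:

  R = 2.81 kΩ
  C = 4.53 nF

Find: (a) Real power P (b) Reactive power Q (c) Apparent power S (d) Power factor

Step 1 — Angular frequency: ω = 2π·f = 2π·3200 = 2.011e+04 rad/s.
Step 2 — Component impedances:
  R: Z = R = 2810 Ω
  C: Z = 1/(jωC) = -j/(ω·C) = 0 - j1.098e+04 Ω
Step 3 — Series combination: Z_total = R + C = 2810 - j1.098e+04 Ω = 1.133e+04∠-75.6° Ω.
Step 4 — Source phasor: V = 5.09∠-38.1° V = 4.005 - j3.141 V.
Step 5 — Current: I = V / Z = 0.0003561 + j0.0002737 A = 0.0004491∠37.5° A.
Step 6 — Complex power: S = V·I* = 0.0005668 - j0.002215 VA.
Step 7 — Real power: P = Re(S) = 0.0005668 W.
Step 8 — Reactive power: Q = Im(S) = -0.002215 VAR.
Step 9 — Apparent power: |S| = 0.002286 VA.
Step 10 — Power factor: PF = P/|S| = 0.2479 (leading).

(a) P = 0.0005668 W  (b) Q = -0.002215 VAR  (c) S = 0.002286 VA  (d) PF = 0.2479 (leading)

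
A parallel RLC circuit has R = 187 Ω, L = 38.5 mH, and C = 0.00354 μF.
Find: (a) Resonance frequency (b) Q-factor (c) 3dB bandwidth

Step 1 — Resonance: ω₀ = 1/√(LC) = 1/√(0.0385·3.54e-09) = 8.566e+04 rad/s.
Step 2 — f₀ = ω₀/(2π) = 1.363e+04 Hz.
Step 3 — Parallel Q: Q = R/(ω₀L) = 187/(8.566e+04·0.0385) = 0.0567.
Step 4 — Bandwidth: Δω = ω₀/Q = 1.511e+06 rad/s; BW = Δω/(2π) = 2.404e+05 Hz.

(a) f₀ = 1.363e+04 Hz  (b) Q = 0.0567  (c) BW = 2.404e+05 Hz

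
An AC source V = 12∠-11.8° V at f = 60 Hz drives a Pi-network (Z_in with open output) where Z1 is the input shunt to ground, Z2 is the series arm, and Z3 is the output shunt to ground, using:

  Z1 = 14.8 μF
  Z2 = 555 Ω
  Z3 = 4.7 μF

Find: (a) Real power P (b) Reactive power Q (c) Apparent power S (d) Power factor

Step 1 — Angular frequency: ω = 2π·f = 2π·60 = 377 rad/s.
Step 2 — Component impedances:
  Z1: Z = 1/(jωC) = -j/(ω·C) = 0 - j179.2 Ω
  Z2: Z = R = 555 Ω
  Z3: Z = 1/(jωC) = -j/(ω·C) = 0 - j564.4 Ω
Step 3 — With open output, the series arm Z2 and the output shunt Z3 appear in series to ground: Z2 + Z3 = 555 - j564.4 Ω.
Step 4 — Parallel with input shunt Z1: Z_in = Z1 || (Z2 + Z3) = 20.71 - j151.5 Ω = 152.9∠-82.2° Ω.
Step 5 — Source phasor: V = 12∠-11.8° V = 11.75 - j2.454 V.
Step 6 — Current: I = V / Z = 0.02631 + j0.07395 A = 0.07849∠70.4° A.
Step 7 — Complex power: S = V·I* = 0.1276 - j0.9332 VA.
Step 8 — Real power: P = Re(S) = 0.1276 W.
Step 9 — Reactive power: Q = Im(S) = -0.9332 VAR.
Step 10 — Apparent power: |S| = 0.9418 VA.
Step 11 — Power factor: PF = P/|S| = 0.1354 (leading).

(a) P = 0.1276 W  (b) Q = -0.9332 VAR  (c) S = 0.9418 VA  (d) PF = 0.1354 (leading)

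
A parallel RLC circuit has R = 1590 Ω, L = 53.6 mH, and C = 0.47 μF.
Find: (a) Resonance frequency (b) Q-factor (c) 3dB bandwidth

Step 1 — Resonance: ω₀ = 1/√(LC) = 1/√(0.0536·4.7e-07) = 6300 rad/s.
Step 2 — f₀ = ω₀/(2π) = 1003 Hz.
Step 3 — Parallel Q: Q = R/(ω₀L) = 1590/(6300·0.0536) = 4.708.
Step 4 — Bandwidth: Δω = ω₀/Q = 1338 rad/s; BW = Δω/(2π) = 213 Hz.

(a) f₀ = 1003 Hz  (b) Q = 4.708  (c) BW = 213 Hz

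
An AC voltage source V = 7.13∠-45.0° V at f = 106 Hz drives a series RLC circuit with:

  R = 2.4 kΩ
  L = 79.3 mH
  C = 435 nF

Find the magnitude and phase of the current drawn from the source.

Step 1 — Angular frequency: ω = 2π·f = 2π·106 = 666 rad/s.
Step 2 — Component impedances:
  R: Z = R = 2400 Ω
  L: Z = jωL = j·666·0.0793 = 0 + j52.82 Ω
  C: Z = 1/(jωC) = -j/(ω·C) = 0 - j3452 Ω
Step 3 — Series combination: Z_total = R + L + C = 2400 - j3399 Ω = 4161∠-54.8° Ω.
Step 4 — Source phasor: V = 7.13∠-45.0° V = 5.042 - j5.042 V.
Step 5 — Ohm's law: I = V / Z_total = (5.042 - j5.042) / (2400 - j3399) = 0.001689 + j0.0002909 A.
Step 6 — Convert to polar: |I| = 0.001714 A, ∠I = 9.8°.

I = 0.001714∠9.8° A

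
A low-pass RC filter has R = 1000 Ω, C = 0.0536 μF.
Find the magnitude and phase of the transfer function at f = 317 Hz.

Step 1 — Angular frequency: ω = 2π·317 = 1992 rad/s.
Step 2 — Transfer function: H(jω) = 1/(1 + jωRC).
Step 3 — Denominator: 1 + jωRC = 1 + j·1992·1000·5.36e-08 = 1 + j0.1068.
Step 4 — H = 0.9887 - j0.1056.
Step 5 — Magnitude: |H| = 0.9943 (-0.0 dB); phase: φ = -6.1°.

|H| = 0.9943 (-0.0 dB), φ = -6.1°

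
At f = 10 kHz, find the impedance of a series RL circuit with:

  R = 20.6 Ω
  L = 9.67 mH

Step 1 — Angular frequency: ω = 2π·f = 2π·1e+04 = 6.283e+04 rad/s.
Step 2 — Component impedances:
  R: Z = R = 20.6 Ω
  L: Z = jωL = j·6.283e+04·0.00967 = 0 + j607.6 Ω
Step 3 — Series combination: Z_total = R + L = 20.6 + j607.6 Ω = 607.9∠88.1° Ω.

Z = 20.6 + j607.6 Ω = 607.9∠88.1° Ω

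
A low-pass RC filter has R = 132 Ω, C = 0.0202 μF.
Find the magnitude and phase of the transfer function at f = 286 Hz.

Step 1 — Angular frequency: ω = 2π·286 = 1797 rad/s.
Step 2 — Transfer function: H(jω) = 1/(1 + jωRC).
Step 3 — Denominator: 1 + jωRC = 1 + j·1797·132·2.02e-08 = 1 + j0.004791.
Step 4 — H = 1 - j0.004791.
Step 5 — Magnitude: |H| = 1 (-0.0 dB); phase: φ = -0.3°.

|H| = 1 (-0.0 dB), φ = -0.3°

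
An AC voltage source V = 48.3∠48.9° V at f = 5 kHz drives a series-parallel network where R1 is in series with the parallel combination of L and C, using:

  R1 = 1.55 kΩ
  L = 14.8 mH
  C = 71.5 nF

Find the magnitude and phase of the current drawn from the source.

Step 1 — Angular frequency: ω = 2π·f = 2π·5000 = 3.142e+04 rad/s.
Step 2 — Component impedances:
  R1: Z = R = 1550 Ω
  L: Z = jωL = j·3.142e+04·0.0148 = 0 + j465 Ω
  C: Z = 1/(jωC) = -j/(ω·C) = 0 - j445.2 Ω
Step 3 — Parallel branch: L || C = 1/(1/L + 1/C) = 0 - j1.047e+04 Ω.
Step 4 — Series with R1: Z_total = R1 + (L || C) = 1550 - j1.047e+04 Ω = 1.059e+04∠-81.6° Ω.
Step 5 — Source phasor: V = 48.3∠48.9° V = 31.75 + j36.4 V.
Step 6 — Ohm's law: I = V / Z_total = (31.75 + j36.4) / (1550 - j1.047e+04) = -0.002962 + j0.003471 A.
Step 7 — Convert to polar: |I| = 0.004563 A, ∠I = 130.5°.

I = 0.004563∠130.5° A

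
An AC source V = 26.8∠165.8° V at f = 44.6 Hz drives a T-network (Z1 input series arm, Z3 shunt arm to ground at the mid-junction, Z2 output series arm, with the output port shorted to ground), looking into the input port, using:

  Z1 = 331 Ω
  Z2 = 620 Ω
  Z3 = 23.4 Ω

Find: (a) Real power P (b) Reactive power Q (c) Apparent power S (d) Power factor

Step 1 — Angular frequency: ω = 2π·f = 2π·44.6 = 280.2 rad/s.
Step 2 — Component impedances:
  Z1: Z = R = 331 Ω
  Z2: Z = R = 620 Ω
  Z3: Z = R = 23.4 Ω
Step 3 — With the output port shorted to ground, the output series arm Z2 runs from the junction to ground; the shunt arm Z3 also runs from the junction to ground. They appear in parallel: Z3 || Z2 = 22.55 Ω.
Step 4 — Series with input arm Z1: Z_in = Z1 + (Z3 || Z2) = 353.5 Ω = 353.5∠0.0° Ω.
Step 5 — Source phasor: V = 26.8∠165.8° V = -25.98 + j6.574 V.
Step 6 — Current: I = V / Z = -0.07349 + j0.01859 A = 0.0758∠165.8° A.
Step 7 — Complex power: S = V·I* = 2.032 VA.
Step 8 — Real power: P = Re(S) = 2.032 W.
Step 9 — Reactive power: Q = Im(S) = 0 VAR.
Step 10 — Apparent power: |S| = 2.032 VA.
Step 11 — Power factor: PF = P/|S| = 1 (unity).

(a) P = 2.032 W  (b) Q = 0 VAR  (c) S = 2.032 VA  (d) PF = 1 (unity)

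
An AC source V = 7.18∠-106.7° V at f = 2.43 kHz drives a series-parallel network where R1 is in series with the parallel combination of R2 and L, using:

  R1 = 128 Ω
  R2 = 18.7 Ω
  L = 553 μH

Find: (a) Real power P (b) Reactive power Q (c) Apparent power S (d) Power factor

Step 1 — Angular frequency: ω = 2π·f = 2π·2430 = 1.527e+04 rad/s.
Step 2 — Component impedances:
  R1: Z = R = 128 Ω
  R2: Z = R = 18.7 Ω
  L: Z = jωL = j·1.527e+04·0.000553 = 0 + j8.443 Ω
Step 3 — Parallel branch: R2 || L = 1/(1/R2 + 1/L) = 3.167 + j7.013 Ω.
Step 4 — Series with R1: Z_total = R1 + (R2 || L) = 131.2 + j7.013 Ω = 131.4∠3.1° Ω.
Step 5 — Source phasor: V = 7.18∠-106.7° V = -2.063 - j6.877 V.
Step 6 — Current: I = V / Z = -0.01848 - j0.05144 A = 0.05466∠-109.8° A.
Step 7 — Complex power: S = V·I* = 0.3919 + j0.02096 VA.
Step 8 — Real power: P = Re(S) = 0.3919 W.
Step 9 — Reactive power: Q = Im(S) = 0.02096 VAR.
Step 10 — Apparent power: |S| = 0.3925 VA.
Step 11 — Power factor: PF = P/|S| = 0.9986 (lagging).

(a) P = 0.3919 W  (b) Q = 0.02096 VAR  (c) S = 0.3925 VA  (d) PF = 0.9986 (lagging)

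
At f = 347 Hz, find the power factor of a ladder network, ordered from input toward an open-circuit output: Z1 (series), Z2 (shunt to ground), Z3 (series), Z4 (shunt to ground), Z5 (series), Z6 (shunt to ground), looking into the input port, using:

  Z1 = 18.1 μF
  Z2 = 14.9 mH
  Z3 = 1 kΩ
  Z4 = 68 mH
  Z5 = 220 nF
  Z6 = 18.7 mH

Step 1 — Angular frequency: ω = 2π·f = 2π·347 = 2180 rad/s.
Step 2 — Component impedances:
  Z1: Z = 1/(jωC) = -j/(ω·C) = 0 - j25.34 Ω
  Z2: Z = jωL = j·2180·0.0149 = 0 + j32.49 Ω
  Z3: Z = R = 1000 Ω
  Z4: Z = jωL = j·2180·0.068 = 0 + j148.3 Ω
  Z5: Z = 1/(jωC) = -j/(ω·C) = 0 - j2085 Ω
  Z6: Z = jωL = j·2180·0.0187 = 0 + j40.77 Ω
Step 3 — Ladder network (open output): work backward from the far end, alternating series and parallel combinations. Z_in = 1.018 + j6.95 Ω = 7.024∠81.7° Ω.
Step 4 — Power factor: PF = cos(φ) = Re(Z)/|Z| = 1.018/7.024 = 0.1449.
Step 5 — Type: Im(Z) = 6.95 ⇒ lagging (phase φ = 81.7°).

PF = 0.1449 (lagging, φ = 81.7°)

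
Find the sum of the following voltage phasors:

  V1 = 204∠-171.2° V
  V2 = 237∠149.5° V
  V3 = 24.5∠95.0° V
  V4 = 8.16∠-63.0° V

Step 1 — Convert each phasor to rectangular form:
  V1 = 204·(cos(-171.2°) + j·sin(-171.2°)) = -201.6 - j31.21 V
  V2 = 237·(cos(149.5°) + j·sin(149.5°)) = -204.2 + j120.3 V
  V3 = 24.5·(cos(95.0°) + j·sin(95.0°)) = -2.135 + j24.41 V
  V4 = 8.16·(cos(-63.0°) + j·sin(-63.0°)) = 3.705 - j7.271 V
Step 2 — Sum components: V_total = -404.2 + j106.2 V.
Step 3 — Convert to polar: |V_total| = 418 V, ∠V_total = 165.3°.

V_total = 418∠165.3° V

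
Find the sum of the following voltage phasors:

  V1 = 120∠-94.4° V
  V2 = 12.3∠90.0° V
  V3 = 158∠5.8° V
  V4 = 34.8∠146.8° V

Step 1 — Convert each phasor to rectangular form:
  V1 = 120·(cos(-94.4°) + j·sin(-94.4°)) = -9.206 - j119.6 V
  V2 = 12.3·(cos(90.0°) + j·sin(90.0°)) = 0 + j12.3 V
  V3 = 158·(cos(5.8°) + j·sin(5.8°)) = 157.2 + j15.97 V
  V4 = 34.8·(cos(146.8°) + j·sin(146.8°)) = -29.12 + j19.06 V
Step 2 — Sum components: V_total = 118.9 - j72.32 V.
Step 3 — Convert to polar: |V_total| = 139.1 V, ∠V_total = -31.3°.

V_total = 139.1∠-31.3° V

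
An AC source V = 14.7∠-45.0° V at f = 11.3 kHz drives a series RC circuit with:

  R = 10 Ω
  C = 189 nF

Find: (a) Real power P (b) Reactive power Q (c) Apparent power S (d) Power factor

Step 1 — Angular frequency: ω = 2π·f = 2π·1.13e+04 = 7.1e+04 rad/s.
Step 2 — Component impedances:
  R: Z = R = 10 Ω
  C: Z = 1/(jωC) = -j/(ω·C) = 0 - j74.52 Ω
Step 3 — Series combination: Z_total = R + C = 10 - j74.52 Ω = 75.19∠-82.4° Ω.
Step 4 — Source phasor: V = 14.7∠-45.0° V = 10.39 - j10.39 V.
Step 5 — Current: I = V / Z = 0.1554 + j0.1186 A = 0.1955∠37.4° A.
Step 6 — Complex power: S = V·I* = 0.3822 - j2.848 VA.
Step 7 — Real power: P = Re(S) = 0.3822 W.
Step 8 — Reactive power: Q = Im(S) = -2.848 VAR.
Step 9 — Apparent power: |S| = 2.874 VA.
Step 10 — Power factor: PF = P/|S| = 0.133 (leading).

(a) P = 0.3822 W  (b) Q = -2.848 VAR  (c) S = 2.874 VA  (d) PF = 0.133 (leading)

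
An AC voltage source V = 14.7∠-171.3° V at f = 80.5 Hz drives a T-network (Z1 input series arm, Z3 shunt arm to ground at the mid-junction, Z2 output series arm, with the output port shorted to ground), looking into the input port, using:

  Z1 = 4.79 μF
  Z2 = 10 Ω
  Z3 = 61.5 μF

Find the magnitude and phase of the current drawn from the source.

Step 1 — Angular frequency: ω = 2π·f = 2π·80.5 = 505.8 rad/s.
Step 2 — Component impedances:
  Z1: Z = 1/(jωC) = -j/(ω·C) = 0 - j412.8 Ω
  Z2: Z = R = 10 Ω
  Z3: Z = 1/(jωC) = -j/(ω·C) = 0 - j32.15 Ω
Step 3 — With the output port shorted to ground, the output series arm Z2 runs from the junction to ground; the shunt arm Z3 also runs from the junction to ground. They appear in parallel: Z3 || Z2 = 9.118 - j2.836 Ω.
Step 4 — Series with input arm Z1: Z_in = Z1 + (Z3 || Z2) = 9.118 - j415.6 Ω = 415.7∠-88.7° Ω.
Step 5 — Source phasor: V = 14.7∠-171.3° V = -14.53 - j2.224 V.
Step 6 — Ohm's law: I = V / Z_total = (-14.53 - j2.224) / (9.118 - j415.6) = 0.004581 - j0.03507 A.
Step 7 — Convert to polar: |I| = 0.03536 A, ∠I = -82.6°.

I = 0.03536∠-82.6° A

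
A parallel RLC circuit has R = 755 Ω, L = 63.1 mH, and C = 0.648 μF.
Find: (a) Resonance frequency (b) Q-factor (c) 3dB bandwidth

Step 1 — Resonance: ω₀ = 1/√(LC) = 1/√(0.0631·6.48e-07) = 4945 rad/s.
Step 2 — f₀ = ω₀/(2π) = 787.1 Hz.
Step 3 — Parallel Q: Q = R/(ω₀L) = 755/(4945·0.0631) = 2.419.
Step 4 — Bandwidth: Δω = ω₀/Q = 2044 rad/s; BW = Δω/(2π) = 325.3 Hz.

(a) f₀ = 787.1 Hz  (b) Q = 2.419  (c) BW = 325.3 Hz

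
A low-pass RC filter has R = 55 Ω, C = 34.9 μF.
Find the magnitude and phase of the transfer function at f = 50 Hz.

Step 1 — Angular frequency: ω = 2π·50 = 314.2 rad/s.
Step 2 — Transfer function: H(jω) = 1/(1 + jωRC).
Step 3 — Denominator: 1 + jωRC = 1 + j·314.2·55·3.49e-05 = 1 + j0.603.
Step 4 — H = 0.7333 - j0.4422.
Step 5 — Magnitude: |H| = 0.8563 (-1.3 dB); phase: φ = -31.1°.

|H| = 0.8563 (-1.3 dB), φ = -31.1°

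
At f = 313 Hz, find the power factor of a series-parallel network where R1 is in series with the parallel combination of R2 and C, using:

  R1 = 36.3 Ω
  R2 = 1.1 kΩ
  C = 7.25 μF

Step 1 — Angular frequency: ω = 2π·f = 2π·313 = 1967 rad/s.
Step 2 — Component impedances:
  R1: Z = R = 36.3 Ω
  R2: Z = R = 1100 Ω
  C: Z = 1/(jωC) = -j/(ω·C) = 0 - j70.14 Ω
Step 3 — Parallel branch: R2 || C = 1/(1/R2 + 1/C) = 4.454 - j69.85 Ω.
Step 4 — Series with R1: Z_total = R1 + (R2 || C) = 40.75 - j69.85 Ω = 80.87∠-59.7° Ω.
Step 5 — Power factor: PF = cos(φ) = Re(Z)/|Z| = 40.75/80.87 = 0.5039.
Step 6 — Type: Im(Z) = -69.85 ⇒ leading (phase φ = -59.7°).

PF = 0.5039 (leading, φ = -59.7°)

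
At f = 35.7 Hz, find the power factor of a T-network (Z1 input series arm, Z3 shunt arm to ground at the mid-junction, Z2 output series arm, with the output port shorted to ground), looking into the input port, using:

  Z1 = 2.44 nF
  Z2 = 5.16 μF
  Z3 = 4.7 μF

Step 1 — Angular frequency: ω = 2π·f = 2π·35.7 = 224.3 rad/s.
Step 2 — Component impedances:
  Z1: Z = 1/(jωC) = -j/(ω·C) = 0 - j1.827e+06 Ω
  Z2: Z = 1/(jωC) = -j/(ω·C) = 0 - j864 Ω
  Z3: Z = 1/(jωC) = -j/(ω·C) = 0 - j948.5 Ω
Step 3 — With the output port shorted to ground, the output series arm Z2 runs from the junction to ground; the shunt arm Z3 also runs from the junction to ground. They appear in parallel: Z3 || Z2 = 0 - j452.1 Ω.
Step 4 — Series with input arm Z1: Z_in = Z1 + (Z3 || Z2) = 0 - j1.828e+06 Ω = 1.828e+06∠-90.0° Ω.
Step 5 — Power factor: PF = cos(φ) = Re(Z)/|Z| = 0/1.828e+06 = 0.
Step 6 — Type: Im(Z) = -1.828e+06 ⇒ leading (phase φ = -90.0°).

PF = 0 (leading, φ = -90.0°)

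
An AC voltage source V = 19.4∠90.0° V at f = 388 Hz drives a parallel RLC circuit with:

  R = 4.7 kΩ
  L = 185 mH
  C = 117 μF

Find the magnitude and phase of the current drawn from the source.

Step 1 — Angular frequency: ω = 2π·f = 2π·388 = 2438 rad/s.
Step 2 — Component impedances:
  R: Z = R = 4700 Ω
  L: Z = jωL = j·2438·0.185 = 0 + j451 Ω
  C: Z = 1/(jωC) = -j/(ω·C) = 0 - j3.506 Ω
Step 3 — Parallel combination: 1/Z_total = 1/R + 1/L + 1/C; Z_total = 0.002656 - j3.533 Ω = 3.533∠-90.0° Ω.
Step 4 — Source phasor: V = 19.4∠90.0° V = 0 + j19.4 V.
Step 5 — Ohm's law: I = V / Z_total = (0 + j19.4) / (0.002656 - j3.533) = -5.49 + j0.004128 A.
Step 6 — Convert to polar: |I| = 5.49 A, ∠I = 180.0°.

I = 5.49∠180.0° A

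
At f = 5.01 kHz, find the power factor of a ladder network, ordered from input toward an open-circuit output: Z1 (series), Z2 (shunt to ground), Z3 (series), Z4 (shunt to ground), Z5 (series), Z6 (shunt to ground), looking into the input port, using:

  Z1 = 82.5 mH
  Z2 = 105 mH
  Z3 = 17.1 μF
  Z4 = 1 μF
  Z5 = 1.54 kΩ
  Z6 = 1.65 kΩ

Step 1 — Angular frequency: ω = 2π·f = 2π·5010 = 3.148e+04 rad/s.
Step 2 — Component impedances:
  Z1: Z = jωL = j·3.148e+04·0.0825 = 0 + j2597 Ω
  Z2: Z = jωL = j·3.148e+04·0.105 = 0 + j3305 Ω
  Z3: Z = 1/(jωC) = -j/(ω·C) = 0 - j1.858 Ω
  Z4: Z = 1/(jωC) = -j/(ω·C) = 0 - j31.77 Ω
  Z5: Z = R = 1540 Ω
  Z6: Z = R = 1650 Ω
Step 3 — Ladder network (open output): work backward from the far end, alternating series and parallel combinations. Z_in = 0.3229 + j2563 Ω = 2563∠90.0° Ω.
Step 4 — Power factor: PF = cos(φ) = Re(Z)/|Z| = 0.3229/2563 = 0.000126.
Step 5 — Type: Im(Z) = 2563 ⇒ lagging (phase φ = 90.0°).

PF = 0.000126 (lagging, φ = 90.0°)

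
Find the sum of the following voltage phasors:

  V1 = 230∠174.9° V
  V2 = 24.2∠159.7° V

Step 1 — Convert each phasor to rectangular form:
  V1 = 230·(cos(174.9°) + j·sin(174.9°)) = -229.1 + j20.45 V
  V2 = 24.2·(cos(159.7°) + j·sin(159.7°)) = -22.7 + j8.396 V
Step 2 — Sum components: V_total = -251.8 + j28.84 V.
Step 3 — Convert to polar: |V_total| = 253.4 V, ∠V_total = 173.5°.

V_total = 253.4∠173.5° V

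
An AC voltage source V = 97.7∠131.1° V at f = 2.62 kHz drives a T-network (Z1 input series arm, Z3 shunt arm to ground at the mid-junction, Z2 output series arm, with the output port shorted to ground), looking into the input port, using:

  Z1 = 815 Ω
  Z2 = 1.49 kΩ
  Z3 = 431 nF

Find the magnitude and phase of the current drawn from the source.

Step 1 — Angular frequency: ω = 2π·f = 2π·2620 = 1.646e+04 rad/s.
Step 2 — Component impedances:
  Z1: Z = R = 815 Ω
  Z2: Z = R = 1490 Ω
  Z3: Z = 1/(jωC) = -j/(ω·C) = 0 - j140.9 Ω
Step 3 — With the output port shorted to ground, the output series arm Z2 runs from the junction to ground; the shunt arm Z3 also runs from the junction to ground. They appear in parallel: Z3 || Z2 = 13.21 - j139.7 Ω.
Step 4 — Series with input arm Z1: Z_in = Z1 + (Z3 || Z2) = 828.2 - j139.7 Ω = 839.9∠-9.6° Ω.
Step 5 — Source phasor: V = 97.7∠131.1° V = -64.23 + j73.62 V.
Step 6 — Ohm's law: I = V / Z_total = (-64.23 + j73.62) / (828.2 - j139.7) = -0.08998 + j0.07372 A.
Step 7 — Convert to polar: |I| = 0.1163 A, ∠I = 140.7°.

I = 0.1163∠140.7° A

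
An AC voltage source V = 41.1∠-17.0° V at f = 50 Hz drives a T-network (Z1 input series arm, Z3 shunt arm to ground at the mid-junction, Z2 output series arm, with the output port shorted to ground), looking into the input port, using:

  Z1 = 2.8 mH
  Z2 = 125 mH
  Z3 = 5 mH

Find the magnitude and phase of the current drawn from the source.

Step 1 — Angular frequency: ω = 2π·f = 2π·50 = 314.2 rad/s.
Step 2 — Component impedances:
  Z1: Z = jωL = j·314.2·0.0028 = 0 + j0.8796 Ω
  Z2: Z = jωL = j·314.2·0.125 = 0 + j39.27 Ω
  Z3: Z = jωL = j·314.2·0.005 = 0 + j1.571 Ω
Step 3 — With the output port shorted to ground, the output series arm Z2 runs from the junction to ground; the shunt arm Z3 also runs from the junction to ground. They appear in parallel: Z3 || Z2 = 0 + j1.51 Ω.
Step 4 — Series with input arm Z1: Z_in = Z1 + (Z3 || Z2) = 0 + j2.39 Ω = 2.39∠90.0° Ω.
Step 5 — Source phasor: V = 41.1∠-17.0° V = 39.3 - j12.02 V.
Step 6 — Ohm's law: I = V / Z_total = (39.3 - j12.02) / (0 + j2.39) = -5.028 - j16.45 A.
Step 7 — Convert to polar: |I| = 17.2 A, ∠I = -107.0°.

I = 17.2∠-107.0° A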